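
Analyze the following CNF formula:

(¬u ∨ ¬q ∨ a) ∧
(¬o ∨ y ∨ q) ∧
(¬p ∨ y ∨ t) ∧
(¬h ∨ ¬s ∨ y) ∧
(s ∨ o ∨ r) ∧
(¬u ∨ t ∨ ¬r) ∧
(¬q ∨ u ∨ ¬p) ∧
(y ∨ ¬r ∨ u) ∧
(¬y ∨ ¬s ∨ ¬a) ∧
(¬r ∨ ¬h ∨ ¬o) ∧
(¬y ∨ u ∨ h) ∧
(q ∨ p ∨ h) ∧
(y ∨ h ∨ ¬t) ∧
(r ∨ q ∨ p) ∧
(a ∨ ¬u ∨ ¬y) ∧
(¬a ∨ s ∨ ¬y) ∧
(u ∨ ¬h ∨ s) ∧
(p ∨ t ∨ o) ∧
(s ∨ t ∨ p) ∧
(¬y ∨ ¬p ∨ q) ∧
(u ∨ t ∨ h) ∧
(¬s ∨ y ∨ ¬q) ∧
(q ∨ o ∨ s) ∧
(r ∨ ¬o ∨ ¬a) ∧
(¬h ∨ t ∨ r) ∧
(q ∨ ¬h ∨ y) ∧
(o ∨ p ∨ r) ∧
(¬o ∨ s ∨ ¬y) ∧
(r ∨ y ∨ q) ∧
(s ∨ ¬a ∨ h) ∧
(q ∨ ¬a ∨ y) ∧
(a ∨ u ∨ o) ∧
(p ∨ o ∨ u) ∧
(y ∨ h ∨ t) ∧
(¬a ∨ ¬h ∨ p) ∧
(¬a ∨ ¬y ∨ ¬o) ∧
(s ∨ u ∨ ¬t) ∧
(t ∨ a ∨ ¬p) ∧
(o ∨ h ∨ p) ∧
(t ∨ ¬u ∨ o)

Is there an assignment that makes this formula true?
Yes

Yes, the formula is satisfiable.

One satisfying assignment is: s=False, p=True, u=True, o=False, r=True, h=True, t=True, q=True, a=True, y=False

Verification: With this assignment, all 40 clauses evaluate to true.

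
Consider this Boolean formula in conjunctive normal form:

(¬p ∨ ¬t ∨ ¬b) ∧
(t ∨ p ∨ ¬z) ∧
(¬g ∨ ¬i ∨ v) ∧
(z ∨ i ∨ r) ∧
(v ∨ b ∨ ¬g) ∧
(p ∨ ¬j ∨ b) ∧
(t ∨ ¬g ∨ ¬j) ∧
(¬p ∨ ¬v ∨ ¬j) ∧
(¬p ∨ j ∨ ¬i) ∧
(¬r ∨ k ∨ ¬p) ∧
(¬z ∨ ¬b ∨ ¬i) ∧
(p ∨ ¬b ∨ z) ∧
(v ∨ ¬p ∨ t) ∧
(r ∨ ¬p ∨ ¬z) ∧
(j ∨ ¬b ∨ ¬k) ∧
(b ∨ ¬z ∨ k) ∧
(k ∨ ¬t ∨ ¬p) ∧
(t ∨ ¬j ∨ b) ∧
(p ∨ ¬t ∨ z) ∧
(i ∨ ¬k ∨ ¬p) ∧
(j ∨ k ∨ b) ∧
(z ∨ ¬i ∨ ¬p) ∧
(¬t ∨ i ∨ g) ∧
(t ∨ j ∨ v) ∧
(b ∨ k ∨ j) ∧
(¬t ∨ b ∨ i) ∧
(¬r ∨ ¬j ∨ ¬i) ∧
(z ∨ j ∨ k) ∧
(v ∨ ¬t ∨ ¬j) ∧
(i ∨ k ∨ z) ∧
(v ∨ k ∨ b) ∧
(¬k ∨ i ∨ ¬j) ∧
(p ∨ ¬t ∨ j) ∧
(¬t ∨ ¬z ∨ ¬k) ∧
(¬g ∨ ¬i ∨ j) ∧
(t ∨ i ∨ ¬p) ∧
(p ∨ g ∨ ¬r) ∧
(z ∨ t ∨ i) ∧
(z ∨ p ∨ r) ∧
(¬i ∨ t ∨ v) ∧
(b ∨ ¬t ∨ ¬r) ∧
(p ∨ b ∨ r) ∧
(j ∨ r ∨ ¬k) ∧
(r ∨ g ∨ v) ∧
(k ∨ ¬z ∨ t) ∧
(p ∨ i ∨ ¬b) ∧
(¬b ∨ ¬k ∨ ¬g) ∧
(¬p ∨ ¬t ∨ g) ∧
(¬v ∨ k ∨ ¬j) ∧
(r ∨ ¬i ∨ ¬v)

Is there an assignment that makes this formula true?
No

No, the formula is not satisfiable.

No assignment of truth values to the variables can make all 50 clauses true simultaneously.

The formula is UNSAT (unsatisfiable).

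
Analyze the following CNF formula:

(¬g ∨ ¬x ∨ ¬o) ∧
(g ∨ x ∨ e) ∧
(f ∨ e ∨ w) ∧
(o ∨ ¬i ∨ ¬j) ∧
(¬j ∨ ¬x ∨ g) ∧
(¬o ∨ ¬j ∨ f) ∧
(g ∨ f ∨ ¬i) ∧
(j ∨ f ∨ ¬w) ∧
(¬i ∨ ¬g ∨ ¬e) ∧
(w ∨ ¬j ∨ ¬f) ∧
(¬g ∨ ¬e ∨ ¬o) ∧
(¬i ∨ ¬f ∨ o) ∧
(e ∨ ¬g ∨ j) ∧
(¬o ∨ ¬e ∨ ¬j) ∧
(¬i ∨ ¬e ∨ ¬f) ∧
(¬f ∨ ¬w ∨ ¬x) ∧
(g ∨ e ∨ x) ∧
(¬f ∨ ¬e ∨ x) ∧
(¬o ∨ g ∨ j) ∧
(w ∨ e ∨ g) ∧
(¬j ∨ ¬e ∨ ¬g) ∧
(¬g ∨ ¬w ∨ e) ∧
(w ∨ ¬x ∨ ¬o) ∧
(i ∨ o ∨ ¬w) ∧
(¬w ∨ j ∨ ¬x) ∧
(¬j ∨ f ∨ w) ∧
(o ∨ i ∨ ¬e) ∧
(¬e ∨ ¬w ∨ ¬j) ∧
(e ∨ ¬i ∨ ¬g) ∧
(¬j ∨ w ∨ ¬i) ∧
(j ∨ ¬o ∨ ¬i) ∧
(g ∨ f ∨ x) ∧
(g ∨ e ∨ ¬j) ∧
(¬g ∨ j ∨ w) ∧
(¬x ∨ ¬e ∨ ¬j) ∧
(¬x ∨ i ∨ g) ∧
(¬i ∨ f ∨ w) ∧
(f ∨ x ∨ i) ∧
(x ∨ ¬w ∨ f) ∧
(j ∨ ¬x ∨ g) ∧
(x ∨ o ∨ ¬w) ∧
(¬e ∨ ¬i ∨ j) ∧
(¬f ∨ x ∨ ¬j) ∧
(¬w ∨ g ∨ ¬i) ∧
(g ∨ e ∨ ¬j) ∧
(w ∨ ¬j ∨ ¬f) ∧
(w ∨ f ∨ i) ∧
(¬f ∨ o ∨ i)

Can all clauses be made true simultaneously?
No

No, the formula is not satisfiable.

No assignment of truth values to the variables can make all 48 clauses true simultaneously.

The formula is UNSAT (unsatisfiable).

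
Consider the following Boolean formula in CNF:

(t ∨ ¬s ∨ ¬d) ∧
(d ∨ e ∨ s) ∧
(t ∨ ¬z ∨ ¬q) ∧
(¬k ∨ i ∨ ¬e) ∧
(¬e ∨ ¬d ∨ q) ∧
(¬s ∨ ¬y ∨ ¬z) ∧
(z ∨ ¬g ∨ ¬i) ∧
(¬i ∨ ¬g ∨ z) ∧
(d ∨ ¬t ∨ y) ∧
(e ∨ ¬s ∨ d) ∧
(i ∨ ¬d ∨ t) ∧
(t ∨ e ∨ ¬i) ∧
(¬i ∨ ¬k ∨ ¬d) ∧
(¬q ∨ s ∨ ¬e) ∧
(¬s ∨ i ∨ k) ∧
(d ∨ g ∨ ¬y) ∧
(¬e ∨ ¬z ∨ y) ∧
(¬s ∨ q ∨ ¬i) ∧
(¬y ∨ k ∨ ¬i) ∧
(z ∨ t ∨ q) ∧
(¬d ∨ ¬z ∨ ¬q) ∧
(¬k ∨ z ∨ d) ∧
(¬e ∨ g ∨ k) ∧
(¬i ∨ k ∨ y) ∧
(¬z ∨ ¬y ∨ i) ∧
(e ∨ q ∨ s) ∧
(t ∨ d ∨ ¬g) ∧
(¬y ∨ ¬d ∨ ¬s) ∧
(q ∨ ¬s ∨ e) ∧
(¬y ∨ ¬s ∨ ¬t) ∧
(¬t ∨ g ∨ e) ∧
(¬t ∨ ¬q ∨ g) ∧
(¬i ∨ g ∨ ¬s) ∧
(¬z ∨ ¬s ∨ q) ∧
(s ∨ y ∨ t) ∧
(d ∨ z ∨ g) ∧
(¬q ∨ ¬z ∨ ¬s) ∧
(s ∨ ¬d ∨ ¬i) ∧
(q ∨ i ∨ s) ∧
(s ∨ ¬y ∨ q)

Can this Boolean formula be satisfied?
Yes

Yes, the formula is satisfiable.

One satisfying assignment is: t=True, s=True, e=False, k=True, z=False, i=False, g=True, y=False, d=True, q=True

Verification: With this assignment, all 40 clauses evaluate to true.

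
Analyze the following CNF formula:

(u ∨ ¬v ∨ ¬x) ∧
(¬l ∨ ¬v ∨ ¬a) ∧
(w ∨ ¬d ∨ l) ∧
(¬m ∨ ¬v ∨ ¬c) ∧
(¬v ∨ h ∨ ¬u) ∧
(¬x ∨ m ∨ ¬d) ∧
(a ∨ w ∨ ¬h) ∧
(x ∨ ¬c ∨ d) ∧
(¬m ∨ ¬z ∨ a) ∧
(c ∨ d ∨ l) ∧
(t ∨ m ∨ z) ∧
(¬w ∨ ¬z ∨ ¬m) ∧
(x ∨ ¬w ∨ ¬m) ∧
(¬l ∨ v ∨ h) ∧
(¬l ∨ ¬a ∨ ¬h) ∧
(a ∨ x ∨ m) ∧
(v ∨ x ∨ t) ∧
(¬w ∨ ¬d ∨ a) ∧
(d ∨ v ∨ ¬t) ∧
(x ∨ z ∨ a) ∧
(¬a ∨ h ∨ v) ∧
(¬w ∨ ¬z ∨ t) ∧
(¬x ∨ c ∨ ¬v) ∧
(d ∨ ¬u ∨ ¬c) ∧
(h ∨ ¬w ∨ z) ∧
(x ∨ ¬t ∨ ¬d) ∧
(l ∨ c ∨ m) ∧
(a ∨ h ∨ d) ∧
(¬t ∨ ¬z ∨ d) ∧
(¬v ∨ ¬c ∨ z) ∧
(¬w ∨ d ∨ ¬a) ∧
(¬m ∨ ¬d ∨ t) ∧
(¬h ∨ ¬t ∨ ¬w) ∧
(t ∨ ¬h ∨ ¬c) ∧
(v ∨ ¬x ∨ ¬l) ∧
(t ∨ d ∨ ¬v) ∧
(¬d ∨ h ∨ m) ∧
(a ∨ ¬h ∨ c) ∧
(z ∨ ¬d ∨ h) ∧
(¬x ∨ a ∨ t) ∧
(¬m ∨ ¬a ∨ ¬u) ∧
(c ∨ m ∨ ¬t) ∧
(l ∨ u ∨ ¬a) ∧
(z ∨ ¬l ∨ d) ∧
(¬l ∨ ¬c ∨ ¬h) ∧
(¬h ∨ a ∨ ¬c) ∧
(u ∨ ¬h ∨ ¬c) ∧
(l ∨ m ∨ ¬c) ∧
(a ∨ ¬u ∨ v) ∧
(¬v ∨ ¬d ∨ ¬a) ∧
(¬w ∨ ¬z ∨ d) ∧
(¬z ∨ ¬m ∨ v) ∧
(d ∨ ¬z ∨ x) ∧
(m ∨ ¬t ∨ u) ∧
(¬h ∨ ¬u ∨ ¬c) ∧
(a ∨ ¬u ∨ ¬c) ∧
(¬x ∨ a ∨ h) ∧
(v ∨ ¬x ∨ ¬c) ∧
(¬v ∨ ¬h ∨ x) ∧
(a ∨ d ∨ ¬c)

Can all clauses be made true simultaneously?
No

No, the formula is not satisfiable.

No assignment of truth values to the variables can make all 60 clauses true simultaneously.

The formula is UNSAT (unsatisfiable).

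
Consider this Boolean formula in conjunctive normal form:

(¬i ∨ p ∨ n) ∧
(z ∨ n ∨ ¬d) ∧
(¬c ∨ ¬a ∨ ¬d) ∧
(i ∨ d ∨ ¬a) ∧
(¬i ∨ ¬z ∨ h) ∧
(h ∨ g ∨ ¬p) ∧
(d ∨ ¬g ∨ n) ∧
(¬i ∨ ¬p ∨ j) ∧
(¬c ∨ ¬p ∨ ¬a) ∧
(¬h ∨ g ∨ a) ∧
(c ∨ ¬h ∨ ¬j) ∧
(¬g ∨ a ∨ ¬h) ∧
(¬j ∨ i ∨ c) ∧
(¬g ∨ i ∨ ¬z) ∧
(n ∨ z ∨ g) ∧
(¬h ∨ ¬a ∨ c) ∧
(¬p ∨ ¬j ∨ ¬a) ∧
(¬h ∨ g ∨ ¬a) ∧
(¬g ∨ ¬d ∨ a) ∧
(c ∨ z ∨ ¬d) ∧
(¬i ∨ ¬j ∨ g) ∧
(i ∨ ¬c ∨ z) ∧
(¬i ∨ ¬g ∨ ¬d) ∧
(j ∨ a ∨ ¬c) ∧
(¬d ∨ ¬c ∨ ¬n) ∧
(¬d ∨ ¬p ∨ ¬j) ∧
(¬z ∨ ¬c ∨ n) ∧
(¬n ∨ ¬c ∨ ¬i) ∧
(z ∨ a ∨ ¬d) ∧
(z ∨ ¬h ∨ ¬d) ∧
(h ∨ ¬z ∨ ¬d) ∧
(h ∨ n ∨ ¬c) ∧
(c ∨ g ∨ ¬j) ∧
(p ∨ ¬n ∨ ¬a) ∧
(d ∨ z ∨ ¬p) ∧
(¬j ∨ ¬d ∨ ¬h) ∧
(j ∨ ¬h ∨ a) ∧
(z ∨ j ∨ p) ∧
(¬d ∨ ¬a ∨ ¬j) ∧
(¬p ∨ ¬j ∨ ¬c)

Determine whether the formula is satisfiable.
Yes

Yes, the formula is satisfiable.

One satisfying assignment is: n=False, d=False, h=False, z=True, a=False, i=False, c=False, p=False, j=False, g=False

Verification: With this assignment, all 40 clauses evaluate to true.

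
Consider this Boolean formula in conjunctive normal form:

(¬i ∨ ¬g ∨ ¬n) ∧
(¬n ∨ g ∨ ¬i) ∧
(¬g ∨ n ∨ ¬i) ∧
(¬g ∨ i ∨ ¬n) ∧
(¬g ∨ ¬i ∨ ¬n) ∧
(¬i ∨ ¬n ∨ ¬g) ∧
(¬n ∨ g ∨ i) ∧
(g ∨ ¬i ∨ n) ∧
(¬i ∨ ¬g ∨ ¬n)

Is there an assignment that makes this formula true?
Yes

Yes, the formula is satisfiable.

One satisfying assignment is: i=False, g=False, n=False

Verification: With this assignment, all 9 clauses evaluate to true.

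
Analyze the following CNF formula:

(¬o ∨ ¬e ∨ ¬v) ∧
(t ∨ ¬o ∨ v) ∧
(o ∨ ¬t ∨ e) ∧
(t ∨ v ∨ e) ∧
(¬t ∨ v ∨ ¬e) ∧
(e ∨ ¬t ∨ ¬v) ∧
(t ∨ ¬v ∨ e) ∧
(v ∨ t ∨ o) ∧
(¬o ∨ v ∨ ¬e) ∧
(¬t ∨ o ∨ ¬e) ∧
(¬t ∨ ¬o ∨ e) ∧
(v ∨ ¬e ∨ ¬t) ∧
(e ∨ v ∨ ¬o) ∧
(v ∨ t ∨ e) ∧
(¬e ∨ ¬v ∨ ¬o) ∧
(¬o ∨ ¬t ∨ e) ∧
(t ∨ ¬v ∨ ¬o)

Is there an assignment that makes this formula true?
Yes

Yes, the formula is satisfiable.

One satisfying assignment is: v=True, o=False, e=True, t=False

Verification: With this assignment, all 17 clauses evaluate to true.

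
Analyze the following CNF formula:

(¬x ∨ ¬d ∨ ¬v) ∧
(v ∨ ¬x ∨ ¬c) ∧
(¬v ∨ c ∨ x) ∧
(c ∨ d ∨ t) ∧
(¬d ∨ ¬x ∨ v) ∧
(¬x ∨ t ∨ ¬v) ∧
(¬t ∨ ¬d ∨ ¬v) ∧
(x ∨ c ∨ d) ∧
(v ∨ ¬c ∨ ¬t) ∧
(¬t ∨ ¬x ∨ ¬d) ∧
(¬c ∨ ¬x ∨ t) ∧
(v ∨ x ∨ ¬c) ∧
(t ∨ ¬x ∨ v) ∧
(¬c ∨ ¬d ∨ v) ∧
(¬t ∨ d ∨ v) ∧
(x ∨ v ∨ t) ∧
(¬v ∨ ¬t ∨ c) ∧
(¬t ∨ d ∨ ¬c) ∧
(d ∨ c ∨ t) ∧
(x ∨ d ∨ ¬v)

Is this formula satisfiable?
Yes

Yes, the formula is satisfiable.

One satisfying assignment is: c=True, v=True, d=True, x=False, t=False

Verification: With this assignment, all 20 clauses evaluate to true.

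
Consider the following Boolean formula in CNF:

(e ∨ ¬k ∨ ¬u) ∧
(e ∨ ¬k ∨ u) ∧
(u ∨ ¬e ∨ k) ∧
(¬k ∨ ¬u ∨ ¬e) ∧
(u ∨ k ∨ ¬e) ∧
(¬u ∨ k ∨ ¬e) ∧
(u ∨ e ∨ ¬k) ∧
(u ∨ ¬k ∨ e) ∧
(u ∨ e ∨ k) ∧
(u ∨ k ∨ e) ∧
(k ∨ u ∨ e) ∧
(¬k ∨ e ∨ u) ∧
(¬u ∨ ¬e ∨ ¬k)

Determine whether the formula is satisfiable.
Yes

Yes, the formula is satisfiable.

One satisfying assignment is: e=True, k=True, u=False

Verification: With this assignment, all 13 clauses evaluate to true.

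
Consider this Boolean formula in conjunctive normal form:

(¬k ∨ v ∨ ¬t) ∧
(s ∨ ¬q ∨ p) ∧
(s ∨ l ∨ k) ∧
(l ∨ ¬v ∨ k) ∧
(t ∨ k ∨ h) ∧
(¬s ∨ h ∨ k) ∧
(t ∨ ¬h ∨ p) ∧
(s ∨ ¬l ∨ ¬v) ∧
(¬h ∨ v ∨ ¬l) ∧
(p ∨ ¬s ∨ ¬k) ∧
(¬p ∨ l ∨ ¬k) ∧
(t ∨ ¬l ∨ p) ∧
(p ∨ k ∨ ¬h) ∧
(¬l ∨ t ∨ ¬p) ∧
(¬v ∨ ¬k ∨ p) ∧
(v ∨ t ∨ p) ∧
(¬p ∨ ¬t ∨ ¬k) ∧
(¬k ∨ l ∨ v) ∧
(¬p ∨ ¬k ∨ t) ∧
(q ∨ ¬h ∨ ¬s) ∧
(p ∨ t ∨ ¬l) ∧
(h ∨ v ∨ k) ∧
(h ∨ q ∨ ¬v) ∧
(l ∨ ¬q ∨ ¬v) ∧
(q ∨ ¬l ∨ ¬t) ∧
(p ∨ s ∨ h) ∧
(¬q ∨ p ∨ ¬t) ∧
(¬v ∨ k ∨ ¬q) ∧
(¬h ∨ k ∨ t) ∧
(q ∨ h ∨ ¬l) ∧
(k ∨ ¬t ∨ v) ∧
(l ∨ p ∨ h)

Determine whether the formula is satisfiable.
No

No, the formula is not satisfiable.

No assignment of truth values to the variables can make all 32 clauses true simultaneously.

The formula is UNSAT (unsatisfiable).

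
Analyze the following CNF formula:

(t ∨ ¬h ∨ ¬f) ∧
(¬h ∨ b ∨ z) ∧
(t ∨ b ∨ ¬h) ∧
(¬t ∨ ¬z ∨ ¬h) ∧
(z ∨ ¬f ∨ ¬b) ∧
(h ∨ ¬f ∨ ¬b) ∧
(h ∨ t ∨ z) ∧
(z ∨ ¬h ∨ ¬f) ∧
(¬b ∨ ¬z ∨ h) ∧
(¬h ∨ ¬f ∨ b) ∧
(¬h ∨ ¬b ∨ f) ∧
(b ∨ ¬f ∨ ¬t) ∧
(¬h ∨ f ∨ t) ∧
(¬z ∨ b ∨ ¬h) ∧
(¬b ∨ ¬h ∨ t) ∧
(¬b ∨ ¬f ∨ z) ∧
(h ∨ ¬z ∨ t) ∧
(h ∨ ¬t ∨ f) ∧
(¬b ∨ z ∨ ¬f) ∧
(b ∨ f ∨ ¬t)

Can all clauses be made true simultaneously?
No

No, the formula is not satisfiable.

No assignment of truth values to the variables can make all 20 clauses true simultaneously.

The formula is UNSAT (unsatisfiable).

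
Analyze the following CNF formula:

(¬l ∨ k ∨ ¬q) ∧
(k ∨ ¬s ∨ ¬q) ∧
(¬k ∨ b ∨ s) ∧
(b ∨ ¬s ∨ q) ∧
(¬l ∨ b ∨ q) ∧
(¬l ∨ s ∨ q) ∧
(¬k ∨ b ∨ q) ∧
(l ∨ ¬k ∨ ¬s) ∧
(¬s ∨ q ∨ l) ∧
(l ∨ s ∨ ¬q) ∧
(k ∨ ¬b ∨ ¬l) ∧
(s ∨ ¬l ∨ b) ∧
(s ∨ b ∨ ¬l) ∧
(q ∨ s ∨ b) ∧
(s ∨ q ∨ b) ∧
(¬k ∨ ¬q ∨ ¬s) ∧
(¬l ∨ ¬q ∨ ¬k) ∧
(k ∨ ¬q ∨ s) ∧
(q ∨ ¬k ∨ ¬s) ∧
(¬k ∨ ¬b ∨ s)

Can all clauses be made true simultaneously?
Yes

Yes, the formula is satisfiable.

One satisfying assignment is: k=False, b=True, s=False, l=False, q=False

Verification: With this assignment, all 20 clauses evaluate to true.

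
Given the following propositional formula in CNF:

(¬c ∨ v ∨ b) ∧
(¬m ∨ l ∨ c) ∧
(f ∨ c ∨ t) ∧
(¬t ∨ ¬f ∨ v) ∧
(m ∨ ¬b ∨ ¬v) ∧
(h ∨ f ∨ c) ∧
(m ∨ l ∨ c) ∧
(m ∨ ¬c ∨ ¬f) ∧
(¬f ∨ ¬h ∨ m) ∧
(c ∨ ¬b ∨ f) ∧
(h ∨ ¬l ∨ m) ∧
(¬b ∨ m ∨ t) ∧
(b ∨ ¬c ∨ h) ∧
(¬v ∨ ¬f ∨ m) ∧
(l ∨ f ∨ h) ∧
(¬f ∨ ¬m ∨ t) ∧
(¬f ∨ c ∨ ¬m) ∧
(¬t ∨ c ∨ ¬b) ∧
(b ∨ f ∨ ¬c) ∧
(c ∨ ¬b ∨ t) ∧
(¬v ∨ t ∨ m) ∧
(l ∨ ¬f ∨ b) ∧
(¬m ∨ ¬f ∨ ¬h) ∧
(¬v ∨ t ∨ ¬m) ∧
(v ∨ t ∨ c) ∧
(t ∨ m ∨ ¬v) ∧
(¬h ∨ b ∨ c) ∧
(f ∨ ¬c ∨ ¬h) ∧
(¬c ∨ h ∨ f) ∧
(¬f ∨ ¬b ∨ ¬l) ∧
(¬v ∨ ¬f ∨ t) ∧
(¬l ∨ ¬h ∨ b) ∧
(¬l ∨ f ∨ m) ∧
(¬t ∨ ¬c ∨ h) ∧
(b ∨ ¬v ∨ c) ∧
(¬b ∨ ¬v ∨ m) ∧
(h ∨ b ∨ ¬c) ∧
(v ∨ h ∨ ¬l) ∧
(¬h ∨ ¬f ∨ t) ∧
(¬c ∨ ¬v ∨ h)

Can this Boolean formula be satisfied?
No

No, the formula is not satisfiable.

No assignment of truth values to the variables can make all 40 clauses true simultaneously.

The formula is UNSAT (unsatisfiable).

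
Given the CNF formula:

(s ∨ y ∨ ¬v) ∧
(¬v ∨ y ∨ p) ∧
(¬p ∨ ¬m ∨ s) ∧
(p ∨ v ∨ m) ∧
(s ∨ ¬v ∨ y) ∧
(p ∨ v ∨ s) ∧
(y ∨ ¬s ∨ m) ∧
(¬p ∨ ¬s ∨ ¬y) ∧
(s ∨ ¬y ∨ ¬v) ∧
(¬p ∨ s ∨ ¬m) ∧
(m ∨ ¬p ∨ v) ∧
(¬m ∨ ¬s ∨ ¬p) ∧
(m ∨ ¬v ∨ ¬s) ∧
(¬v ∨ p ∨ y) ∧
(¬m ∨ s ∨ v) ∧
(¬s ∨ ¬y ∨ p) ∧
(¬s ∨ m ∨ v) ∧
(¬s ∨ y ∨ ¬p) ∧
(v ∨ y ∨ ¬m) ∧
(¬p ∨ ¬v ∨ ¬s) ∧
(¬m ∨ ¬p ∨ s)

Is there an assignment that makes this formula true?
No

No, the formula is not satisfiable.

No assignment of truth values to the variables can make all 21 clauses true simultaneously.

The formula is UNSAT (unsatisfiable).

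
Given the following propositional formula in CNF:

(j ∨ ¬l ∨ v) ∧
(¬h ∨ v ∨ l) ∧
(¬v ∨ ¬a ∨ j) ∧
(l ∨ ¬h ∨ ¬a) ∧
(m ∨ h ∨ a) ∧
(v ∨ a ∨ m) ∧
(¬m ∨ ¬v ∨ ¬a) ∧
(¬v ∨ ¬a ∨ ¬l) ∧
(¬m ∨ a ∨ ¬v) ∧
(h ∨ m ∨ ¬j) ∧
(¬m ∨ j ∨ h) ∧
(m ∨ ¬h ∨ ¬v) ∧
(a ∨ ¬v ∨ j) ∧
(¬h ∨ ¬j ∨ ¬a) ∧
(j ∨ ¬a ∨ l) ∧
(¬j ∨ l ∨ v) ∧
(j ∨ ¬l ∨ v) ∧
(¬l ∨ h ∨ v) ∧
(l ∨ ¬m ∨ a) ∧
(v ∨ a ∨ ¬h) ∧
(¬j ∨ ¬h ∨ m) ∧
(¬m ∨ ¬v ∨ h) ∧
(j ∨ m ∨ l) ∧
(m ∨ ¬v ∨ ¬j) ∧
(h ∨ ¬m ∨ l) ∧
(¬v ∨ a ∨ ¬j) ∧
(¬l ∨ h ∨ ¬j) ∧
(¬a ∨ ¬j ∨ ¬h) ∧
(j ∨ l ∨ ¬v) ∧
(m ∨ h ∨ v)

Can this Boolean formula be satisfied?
No

No, the formula is not satisfiable.

No assignment of truth values to the variables can make all 30 clauses true simultaneously.

The formula is UNSAT (unsatisfiable).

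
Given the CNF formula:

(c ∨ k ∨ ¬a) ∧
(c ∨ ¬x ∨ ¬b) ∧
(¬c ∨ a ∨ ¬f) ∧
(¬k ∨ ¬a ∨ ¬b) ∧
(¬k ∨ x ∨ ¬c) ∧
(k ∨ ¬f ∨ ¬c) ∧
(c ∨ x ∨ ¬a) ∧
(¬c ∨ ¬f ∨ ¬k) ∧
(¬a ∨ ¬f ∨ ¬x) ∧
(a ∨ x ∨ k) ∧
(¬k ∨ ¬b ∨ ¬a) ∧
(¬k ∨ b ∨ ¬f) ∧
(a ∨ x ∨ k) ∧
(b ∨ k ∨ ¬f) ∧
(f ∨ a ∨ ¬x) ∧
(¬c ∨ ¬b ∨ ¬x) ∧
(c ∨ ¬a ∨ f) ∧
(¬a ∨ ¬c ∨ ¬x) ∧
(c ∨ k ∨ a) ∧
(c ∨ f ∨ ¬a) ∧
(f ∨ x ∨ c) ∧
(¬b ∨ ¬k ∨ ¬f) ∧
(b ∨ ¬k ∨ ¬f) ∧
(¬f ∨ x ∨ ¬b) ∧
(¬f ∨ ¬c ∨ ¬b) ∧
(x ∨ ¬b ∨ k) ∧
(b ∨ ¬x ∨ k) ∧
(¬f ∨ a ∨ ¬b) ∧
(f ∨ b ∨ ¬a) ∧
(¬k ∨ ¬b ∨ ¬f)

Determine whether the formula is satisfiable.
No

No, the formula is not satisfiable.

No assignment of truth values to the variables can make all 30 clauses true simultaneously.

The formula is UNSAT (unsatisfiable).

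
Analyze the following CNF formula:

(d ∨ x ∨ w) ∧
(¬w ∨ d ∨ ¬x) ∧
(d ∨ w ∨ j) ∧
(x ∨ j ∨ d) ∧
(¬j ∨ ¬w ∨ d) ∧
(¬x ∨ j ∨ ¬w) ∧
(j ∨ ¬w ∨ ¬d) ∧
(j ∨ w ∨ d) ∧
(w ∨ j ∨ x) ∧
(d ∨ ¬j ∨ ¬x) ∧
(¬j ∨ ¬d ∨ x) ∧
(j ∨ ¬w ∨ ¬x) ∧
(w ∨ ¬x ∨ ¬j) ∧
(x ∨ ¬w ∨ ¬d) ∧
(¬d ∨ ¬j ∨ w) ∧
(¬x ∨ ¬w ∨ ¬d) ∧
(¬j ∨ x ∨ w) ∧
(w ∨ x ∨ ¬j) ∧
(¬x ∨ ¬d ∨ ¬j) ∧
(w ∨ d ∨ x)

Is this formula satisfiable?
Yes

Yes, the formula is satisfiable.

One satisfying assignment is: d=True, x=True, j=False, w=False

Verification: With this assignment, all 20 clauses evaluate to true.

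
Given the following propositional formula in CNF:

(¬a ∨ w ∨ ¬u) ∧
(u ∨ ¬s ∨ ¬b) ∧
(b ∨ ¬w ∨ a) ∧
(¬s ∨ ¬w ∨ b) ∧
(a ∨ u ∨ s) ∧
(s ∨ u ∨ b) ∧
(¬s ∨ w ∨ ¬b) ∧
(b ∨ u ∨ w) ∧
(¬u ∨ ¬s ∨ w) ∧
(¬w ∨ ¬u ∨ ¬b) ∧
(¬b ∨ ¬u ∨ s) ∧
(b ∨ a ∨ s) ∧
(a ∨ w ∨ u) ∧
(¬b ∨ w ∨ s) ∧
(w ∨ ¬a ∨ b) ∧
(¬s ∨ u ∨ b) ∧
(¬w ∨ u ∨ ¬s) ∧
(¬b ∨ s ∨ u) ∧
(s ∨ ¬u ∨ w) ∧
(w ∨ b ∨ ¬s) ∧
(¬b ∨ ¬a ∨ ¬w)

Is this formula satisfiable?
Yes

Yes, the formula is satisfiable.

One satisfying assignment is: u=True, w=True, a=True, s=False, b=False

Verification: With this assignment, all 21 clauses evaluate to true.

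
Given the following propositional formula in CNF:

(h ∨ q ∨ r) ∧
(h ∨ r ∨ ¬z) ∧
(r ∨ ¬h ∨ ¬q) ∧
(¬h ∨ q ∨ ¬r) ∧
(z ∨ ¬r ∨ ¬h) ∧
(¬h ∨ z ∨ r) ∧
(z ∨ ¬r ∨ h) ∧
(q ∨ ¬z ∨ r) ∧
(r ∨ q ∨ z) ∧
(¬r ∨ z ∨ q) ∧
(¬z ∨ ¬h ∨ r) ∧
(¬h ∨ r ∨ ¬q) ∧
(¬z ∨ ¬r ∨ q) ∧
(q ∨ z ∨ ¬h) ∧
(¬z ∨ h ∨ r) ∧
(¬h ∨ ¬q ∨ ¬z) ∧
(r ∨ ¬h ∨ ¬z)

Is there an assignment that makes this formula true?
Yes

Yes, the formula is satisfiable.

One satisfying assignment is: q=True, r=False, h=False, z=False

Verification: With this assignment, all 17 clauses evaluate to true.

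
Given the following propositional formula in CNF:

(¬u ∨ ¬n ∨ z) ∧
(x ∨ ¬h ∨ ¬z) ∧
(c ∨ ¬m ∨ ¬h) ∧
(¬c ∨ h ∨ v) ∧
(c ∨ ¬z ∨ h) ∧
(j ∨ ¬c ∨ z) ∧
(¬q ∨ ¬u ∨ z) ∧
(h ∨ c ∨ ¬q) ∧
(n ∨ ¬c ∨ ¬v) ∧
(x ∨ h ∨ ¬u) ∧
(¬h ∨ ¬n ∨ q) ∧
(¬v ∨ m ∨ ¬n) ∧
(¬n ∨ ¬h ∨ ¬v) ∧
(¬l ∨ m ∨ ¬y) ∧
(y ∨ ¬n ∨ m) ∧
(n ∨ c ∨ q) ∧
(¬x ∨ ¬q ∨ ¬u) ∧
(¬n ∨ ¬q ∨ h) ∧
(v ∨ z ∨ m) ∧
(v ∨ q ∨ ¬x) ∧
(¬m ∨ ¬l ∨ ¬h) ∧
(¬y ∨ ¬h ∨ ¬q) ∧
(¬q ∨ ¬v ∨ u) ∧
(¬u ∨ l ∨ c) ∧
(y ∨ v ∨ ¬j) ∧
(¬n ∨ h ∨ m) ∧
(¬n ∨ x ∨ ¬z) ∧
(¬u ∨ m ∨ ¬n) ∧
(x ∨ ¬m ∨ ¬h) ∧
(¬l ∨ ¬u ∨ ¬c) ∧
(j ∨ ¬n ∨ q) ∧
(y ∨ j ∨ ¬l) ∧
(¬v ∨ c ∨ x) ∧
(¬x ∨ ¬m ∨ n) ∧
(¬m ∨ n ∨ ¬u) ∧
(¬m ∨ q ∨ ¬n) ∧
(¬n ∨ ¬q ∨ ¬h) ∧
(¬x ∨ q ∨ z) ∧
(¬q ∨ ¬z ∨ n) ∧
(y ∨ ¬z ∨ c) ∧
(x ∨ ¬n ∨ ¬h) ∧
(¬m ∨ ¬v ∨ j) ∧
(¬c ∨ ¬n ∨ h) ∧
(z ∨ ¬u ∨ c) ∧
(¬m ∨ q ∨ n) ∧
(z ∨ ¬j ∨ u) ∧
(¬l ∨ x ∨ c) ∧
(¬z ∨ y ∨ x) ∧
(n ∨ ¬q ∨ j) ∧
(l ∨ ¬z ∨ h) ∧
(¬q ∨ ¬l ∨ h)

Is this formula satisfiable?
No

No, the formula is not satisfiable.

No assignment of truth values to the variables can make all 51 clauses true simultaneously.

The formula is UNSAT (unsatisfiable).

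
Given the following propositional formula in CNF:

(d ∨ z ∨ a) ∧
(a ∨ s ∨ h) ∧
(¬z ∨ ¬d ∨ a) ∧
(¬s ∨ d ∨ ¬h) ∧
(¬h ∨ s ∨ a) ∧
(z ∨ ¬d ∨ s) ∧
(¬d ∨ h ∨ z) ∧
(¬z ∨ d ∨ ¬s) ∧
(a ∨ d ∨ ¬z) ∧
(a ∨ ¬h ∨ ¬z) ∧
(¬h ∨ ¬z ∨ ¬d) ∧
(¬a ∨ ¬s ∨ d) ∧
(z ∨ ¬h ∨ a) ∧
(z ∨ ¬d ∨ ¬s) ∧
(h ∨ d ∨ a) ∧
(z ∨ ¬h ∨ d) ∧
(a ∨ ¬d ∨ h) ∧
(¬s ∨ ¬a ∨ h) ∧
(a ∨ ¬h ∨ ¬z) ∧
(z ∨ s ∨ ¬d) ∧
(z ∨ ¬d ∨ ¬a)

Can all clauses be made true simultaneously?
Yes

Yes, the formula is satisfiable.

One satisfying assignment is: s=False, a=True, h=True, d=False, z=True

Verification: With this assignment, all 21 clauses evaluate to true.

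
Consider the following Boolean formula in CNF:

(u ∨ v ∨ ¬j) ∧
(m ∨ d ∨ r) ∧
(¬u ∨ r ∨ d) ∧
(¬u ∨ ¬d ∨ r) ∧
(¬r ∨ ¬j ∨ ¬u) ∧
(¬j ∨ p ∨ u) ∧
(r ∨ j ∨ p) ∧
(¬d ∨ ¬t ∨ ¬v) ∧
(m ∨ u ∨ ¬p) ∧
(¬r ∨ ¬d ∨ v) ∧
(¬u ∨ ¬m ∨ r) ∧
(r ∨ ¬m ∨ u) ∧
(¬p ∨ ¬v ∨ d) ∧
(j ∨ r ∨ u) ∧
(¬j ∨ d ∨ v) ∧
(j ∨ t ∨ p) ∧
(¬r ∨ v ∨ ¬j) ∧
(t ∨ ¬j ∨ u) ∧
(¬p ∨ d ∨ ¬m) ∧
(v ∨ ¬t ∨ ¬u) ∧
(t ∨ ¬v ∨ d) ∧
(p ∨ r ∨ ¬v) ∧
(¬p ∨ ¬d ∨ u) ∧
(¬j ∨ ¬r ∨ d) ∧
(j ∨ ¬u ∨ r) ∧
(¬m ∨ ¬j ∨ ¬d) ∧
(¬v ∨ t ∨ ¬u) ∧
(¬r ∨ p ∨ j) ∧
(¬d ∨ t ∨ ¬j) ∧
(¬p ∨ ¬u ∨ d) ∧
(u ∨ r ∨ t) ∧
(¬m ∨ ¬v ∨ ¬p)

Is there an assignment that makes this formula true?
No

No, the formula is not satisfiable.

No assignment of truth values to the variables can make all 32 clauses true simultaneously.

The formula is UNSAT (unsatisfiable).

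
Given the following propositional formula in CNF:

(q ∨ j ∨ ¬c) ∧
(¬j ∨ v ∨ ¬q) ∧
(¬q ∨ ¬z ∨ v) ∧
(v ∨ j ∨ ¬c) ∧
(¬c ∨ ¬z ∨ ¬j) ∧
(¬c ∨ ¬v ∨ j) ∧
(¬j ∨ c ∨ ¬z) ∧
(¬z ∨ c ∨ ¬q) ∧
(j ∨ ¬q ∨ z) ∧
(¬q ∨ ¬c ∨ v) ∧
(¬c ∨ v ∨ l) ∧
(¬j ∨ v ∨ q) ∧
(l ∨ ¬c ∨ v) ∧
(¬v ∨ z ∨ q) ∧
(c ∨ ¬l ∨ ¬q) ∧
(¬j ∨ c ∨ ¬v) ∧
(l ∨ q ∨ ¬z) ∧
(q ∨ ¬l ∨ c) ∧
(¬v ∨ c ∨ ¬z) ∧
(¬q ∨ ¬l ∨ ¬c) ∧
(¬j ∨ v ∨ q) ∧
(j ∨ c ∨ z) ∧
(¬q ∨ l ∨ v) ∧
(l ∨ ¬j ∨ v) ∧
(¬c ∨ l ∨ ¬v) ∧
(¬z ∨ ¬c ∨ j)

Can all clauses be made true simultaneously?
No

No, the formula is not satisfiable.

No assignment of truth values to the variables can make all 26 clauses true simultaneously.

The formula is UNSAT (unsatisfiable).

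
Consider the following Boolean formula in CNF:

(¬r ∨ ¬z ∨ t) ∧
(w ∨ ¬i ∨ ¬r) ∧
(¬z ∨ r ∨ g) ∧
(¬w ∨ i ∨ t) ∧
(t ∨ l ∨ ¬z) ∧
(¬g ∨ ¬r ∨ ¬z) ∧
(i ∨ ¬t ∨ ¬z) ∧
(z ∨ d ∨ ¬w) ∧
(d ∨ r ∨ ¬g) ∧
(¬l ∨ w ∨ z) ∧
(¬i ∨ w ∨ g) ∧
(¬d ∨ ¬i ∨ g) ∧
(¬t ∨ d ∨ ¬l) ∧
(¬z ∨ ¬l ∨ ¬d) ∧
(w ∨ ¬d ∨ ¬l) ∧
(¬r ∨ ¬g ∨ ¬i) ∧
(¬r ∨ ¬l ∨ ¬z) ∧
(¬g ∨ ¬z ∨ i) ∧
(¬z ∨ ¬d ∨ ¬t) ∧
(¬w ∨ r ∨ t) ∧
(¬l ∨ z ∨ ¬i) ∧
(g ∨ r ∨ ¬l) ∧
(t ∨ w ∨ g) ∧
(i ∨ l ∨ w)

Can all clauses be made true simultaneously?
Yes

Yes, the formula is satisfiable.

One satisfying assignment is: l=False, i=True, w=True, g=False, z=True, t=True, d=False, r=True

Verification: With this assignment, all 24 clauses evaluate to true.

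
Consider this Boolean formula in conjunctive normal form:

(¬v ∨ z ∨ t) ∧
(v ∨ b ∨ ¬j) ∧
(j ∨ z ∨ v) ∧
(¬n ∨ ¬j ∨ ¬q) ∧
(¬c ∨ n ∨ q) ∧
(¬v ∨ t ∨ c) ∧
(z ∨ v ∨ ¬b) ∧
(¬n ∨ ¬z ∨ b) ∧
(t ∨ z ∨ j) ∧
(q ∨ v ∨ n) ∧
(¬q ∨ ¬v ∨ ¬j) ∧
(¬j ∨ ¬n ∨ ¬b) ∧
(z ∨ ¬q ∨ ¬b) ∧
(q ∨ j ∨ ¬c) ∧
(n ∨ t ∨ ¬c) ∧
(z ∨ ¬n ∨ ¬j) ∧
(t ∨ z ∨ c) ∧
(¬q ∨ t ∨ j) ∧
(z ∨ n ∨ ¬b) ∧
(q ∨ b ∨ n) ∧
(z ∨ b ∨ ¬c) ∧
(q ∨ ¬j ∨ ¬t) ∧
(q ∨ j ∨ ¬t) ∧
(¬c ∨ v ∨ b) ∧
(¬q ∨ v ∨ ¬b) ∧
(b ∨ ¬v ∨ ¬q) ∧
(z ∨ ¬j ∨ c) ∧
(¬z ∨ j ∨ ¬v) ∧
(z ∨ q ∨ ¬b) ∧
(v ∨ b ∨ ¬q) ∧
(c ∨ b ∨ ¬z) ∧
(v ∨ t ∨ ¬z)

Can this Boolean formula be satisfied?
No

No, the formula is not satisfiable.

No assignment of truth values to the variables can make all 32 clauses true simultaneously.

The formula is UNSAT (unsatisfiable).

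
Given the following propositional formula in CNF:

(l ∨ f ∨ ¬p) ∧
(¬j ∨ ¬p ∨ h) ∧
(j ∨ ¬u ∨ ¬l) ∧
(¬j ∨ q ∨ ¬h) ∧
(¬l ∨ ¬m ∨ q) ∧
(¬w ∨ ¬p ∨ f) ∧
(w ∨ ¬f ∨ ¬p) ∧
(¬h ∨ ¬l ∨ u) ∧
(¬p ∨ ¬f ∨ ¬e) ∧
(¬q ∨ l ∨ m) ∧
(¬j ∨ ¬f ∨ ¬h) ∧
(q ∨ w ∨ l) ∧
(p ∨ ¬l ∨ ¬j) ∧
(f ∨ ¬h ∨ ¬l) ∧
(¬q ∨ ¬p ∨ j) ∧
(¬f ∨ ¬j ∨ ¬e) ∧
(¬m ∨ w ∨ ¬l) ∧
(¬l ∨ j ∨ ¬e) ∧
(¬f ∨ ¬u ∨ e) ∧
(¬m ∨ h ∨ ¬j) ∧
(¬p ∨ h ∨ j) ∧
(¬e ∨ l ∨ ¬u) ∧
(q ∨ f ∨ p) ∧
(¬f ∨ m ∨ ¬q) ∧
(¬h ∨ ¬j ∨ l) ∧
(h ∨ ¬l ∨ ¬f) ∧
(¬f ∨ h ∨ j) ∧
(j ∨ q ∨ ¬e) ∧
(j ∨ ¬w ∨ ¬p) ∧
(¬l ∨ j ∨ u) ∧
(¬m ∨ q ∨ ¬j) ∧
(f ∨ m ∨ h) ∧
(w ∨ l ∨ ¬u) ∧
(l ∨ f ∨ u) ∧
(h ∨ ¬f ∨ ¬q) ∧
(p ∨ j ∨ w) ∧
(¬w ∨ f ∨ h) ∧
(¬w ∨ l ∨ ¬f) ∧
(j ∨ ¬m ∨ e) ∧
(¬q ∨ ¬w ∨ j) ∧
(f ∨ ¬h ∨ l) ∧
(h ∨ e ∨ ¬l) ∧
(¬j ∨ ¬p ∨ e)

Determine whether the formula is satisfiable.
No

No, the formula is not satisfiable.

No assignment of truth values to the variables can make all 43 clauses true simultaneously.

The formula is UNSAT (unsatisfiable).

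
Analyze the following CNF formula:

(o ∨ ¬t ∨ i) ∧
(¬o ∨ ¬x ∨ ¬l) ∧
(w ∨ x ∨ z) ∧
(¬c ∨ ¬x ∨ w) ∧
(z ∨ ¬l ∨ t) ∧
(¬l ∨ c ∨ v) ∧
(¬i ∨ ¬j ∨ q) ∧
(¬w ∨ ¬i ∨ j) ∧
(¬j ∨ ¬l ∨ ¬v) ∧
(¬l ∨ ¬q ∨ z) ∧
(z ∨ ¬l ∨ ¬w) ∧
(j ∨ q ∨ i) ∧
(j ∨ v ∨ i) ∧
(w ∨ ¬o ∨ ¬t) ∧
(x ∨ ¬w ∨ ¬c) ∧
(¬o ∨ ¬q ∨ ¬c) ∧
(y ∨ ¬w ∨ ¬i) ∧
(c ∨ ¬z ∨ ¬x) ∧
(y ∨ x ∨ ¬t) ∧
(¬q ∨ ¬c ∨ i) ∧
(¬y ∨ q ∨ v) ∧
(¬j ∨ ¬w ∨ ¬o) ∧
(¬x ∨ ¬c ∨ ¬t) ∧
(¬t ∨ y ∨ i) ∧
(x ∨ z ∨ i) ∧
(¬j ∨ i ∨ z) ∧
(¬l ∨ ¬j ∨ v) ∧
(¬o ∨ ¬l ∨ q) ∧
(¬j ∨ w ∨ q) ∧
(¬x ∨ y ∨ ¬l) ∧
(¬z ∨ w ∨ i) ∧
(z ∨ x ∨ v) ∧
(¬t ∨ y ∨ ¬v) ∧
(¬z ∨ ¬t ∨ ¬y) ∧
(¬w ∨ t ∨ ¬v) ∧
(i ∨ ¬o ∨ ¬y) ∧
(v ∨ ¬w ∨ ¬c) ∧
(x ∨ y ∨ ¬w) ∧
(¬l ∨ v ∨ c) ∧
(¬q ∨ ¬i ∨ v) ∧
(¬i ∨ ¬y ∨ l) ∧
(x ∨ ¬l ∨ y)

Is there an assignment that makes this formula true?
Yes

Yes, the formula is satisfiable.

One satisfying assignment is: v=False, y=False, j=False, x=True, q=False, o=False, i=True, z=False, w=False, c=False, t=False, l=False

Verification: With this assignment, all 42 clauses evaluate to true.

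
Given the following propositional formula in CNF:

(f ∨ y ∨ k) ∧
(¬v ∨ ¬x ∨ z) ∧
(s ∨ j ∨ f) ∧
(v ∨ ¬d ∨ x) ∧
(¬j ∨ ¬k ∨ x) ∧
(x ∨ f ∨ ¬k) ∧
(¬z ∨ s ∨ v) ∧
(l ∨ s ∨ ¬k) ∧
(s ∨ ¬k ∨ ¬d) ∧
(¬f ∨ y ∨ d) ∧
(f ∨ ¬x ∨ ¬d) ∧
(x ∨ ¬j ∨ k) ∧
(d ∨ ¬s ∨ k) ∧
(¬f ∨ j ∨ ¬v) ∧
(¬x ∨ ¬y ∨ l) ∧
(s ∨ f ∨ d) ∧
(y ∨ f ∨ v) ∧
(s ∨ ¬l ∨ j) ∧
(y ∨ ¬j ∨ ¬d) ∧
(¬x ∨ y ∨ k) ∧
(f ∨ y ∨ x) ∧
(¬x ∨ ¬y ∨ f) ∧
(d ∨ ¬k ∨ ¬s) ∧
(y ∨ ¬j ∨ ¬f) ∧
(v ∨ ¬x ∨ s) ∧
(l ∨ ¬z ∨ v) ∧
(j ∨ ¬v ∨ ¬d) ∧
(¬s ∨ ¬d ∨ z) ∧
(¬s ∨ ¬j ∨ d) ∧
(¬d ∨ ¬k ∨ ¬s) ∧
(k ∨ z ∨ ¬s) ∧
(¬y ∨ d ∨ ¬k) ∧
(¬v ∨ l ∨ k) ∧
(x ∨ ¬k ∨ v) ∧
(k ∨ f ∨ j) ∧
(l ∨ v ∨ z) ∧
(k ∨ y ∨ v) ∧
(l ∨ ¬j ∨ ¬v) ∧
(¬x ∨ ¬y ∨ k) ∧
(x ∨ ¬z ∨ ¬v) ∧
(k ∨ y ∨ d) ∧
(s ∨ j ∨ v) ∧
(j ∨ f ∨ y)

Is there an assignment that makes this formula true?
No

No, the formula is not satisfiable.

No assignment of truth values to the variables can make all 43 clauses true simultaneously.

The formula is UNSAT (unsatisfiable).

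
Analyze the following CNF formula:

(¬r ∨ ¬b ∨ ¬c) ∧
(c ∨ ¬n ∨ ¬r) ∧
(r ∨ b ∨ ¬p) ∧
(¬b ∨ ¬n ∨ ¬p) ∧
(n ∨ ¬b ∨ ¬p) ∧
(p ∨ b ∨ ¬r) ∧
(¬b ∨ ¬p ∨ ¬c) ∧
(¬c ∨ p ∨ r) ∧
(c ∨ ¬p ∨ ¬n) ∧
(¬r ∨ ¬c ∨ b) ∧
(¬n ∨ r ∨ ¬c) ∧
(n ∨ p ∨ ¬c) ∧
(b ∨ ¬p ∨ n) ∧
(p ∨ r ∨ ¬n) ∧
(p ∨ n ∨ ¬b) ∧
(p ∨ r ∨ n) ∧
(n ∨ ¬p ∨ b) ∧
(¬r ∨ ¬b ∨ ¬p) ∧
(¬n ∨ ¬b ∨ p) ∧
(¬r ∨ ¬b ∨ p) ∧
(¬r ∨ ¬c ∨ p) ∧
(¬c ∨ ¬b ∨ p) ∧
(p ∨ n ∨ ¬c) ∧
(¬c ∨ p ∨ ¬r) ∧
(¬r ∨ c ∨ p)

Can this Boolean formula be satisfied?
No

No, the formula is not satisfiable.

No assignment of truth values to the variables can make all 25 clauses true simultaneously.

The formula is UNSAT (unsatisfiable).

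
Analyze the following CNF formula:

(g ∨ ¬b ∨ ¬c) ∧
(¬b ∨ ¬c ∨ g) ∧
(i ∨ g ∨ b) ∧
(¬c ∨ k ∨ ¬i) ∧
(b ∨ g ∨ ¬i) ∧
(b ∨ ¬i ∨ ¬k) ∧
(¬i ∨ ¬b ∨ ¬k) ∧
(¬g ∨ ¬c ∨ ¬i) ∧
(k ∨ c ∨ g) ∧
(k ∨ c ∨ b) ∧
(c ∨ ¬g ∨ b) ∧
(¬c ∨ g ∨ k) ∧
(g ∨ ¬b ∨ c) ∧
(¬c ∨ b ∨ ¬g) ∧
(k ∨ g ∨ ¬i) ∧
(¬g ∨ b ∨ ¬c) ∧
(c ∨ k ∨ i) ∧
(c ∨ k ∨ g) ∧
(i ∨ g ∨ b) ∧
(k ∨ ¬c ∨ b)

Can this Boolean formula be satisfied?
Yes

Yes, the formula is satisfiable.

One satisfying assignment is: c=False, b=True, g=True, i=True, k=False

Verification: With this assignment, all 20 clauses evaluate to true.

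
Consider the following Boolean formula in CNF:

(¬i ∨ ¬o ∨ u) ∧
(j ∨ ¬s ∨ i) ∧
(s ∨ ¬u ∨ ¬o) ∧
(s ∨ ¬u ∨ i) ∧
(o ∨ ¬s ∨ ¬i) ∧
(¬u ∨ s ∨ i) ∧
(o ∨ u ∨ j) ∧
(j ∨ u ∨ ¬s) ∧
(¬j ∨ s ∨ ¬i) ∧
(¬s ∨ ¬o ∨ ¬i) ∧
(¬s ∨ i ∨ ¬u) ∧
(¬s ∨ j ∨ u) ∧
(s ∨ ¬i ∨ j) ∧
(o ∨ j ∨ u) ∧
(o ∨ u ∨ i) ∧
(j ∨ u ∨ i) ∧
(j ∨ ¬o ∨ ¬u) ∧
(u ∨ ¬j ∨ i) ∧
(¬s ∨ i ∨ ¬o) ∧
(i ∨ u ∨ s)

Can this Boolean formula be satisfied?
No

No, the formula is not satisfiable.

No assignment of truth values to the variables can make all 20 clauses true simultaneously.

The formula is UNSAT (unsatisfiable).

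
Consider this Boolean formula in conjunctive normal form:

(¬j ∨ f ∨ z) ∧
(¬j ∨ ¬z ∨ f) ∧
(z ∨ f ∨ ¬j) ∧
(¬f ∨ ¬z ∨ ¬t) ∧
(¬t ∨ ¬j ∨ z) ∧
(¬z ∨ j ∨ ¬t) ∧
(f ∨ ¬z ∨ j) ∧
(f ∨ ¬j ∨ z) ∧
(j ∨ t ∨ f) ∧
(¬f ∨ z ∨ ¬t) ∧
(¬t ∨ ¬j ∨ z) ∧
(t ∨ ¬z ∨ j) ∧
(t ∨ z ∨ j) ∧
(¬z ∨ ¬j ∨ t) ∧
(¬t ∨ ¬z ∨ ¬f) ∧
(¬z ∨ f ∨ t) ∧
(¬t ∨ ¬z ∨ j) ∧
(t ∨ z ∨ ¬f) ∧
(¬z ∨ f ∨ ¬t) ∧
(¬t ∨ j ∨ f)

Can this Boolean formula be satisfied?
No

No, the formula is not satisfiable.

No assignment of truth values to the variables can make all 20 clauses true simultaneously.

The formula is UNSAT (unsatisfiable).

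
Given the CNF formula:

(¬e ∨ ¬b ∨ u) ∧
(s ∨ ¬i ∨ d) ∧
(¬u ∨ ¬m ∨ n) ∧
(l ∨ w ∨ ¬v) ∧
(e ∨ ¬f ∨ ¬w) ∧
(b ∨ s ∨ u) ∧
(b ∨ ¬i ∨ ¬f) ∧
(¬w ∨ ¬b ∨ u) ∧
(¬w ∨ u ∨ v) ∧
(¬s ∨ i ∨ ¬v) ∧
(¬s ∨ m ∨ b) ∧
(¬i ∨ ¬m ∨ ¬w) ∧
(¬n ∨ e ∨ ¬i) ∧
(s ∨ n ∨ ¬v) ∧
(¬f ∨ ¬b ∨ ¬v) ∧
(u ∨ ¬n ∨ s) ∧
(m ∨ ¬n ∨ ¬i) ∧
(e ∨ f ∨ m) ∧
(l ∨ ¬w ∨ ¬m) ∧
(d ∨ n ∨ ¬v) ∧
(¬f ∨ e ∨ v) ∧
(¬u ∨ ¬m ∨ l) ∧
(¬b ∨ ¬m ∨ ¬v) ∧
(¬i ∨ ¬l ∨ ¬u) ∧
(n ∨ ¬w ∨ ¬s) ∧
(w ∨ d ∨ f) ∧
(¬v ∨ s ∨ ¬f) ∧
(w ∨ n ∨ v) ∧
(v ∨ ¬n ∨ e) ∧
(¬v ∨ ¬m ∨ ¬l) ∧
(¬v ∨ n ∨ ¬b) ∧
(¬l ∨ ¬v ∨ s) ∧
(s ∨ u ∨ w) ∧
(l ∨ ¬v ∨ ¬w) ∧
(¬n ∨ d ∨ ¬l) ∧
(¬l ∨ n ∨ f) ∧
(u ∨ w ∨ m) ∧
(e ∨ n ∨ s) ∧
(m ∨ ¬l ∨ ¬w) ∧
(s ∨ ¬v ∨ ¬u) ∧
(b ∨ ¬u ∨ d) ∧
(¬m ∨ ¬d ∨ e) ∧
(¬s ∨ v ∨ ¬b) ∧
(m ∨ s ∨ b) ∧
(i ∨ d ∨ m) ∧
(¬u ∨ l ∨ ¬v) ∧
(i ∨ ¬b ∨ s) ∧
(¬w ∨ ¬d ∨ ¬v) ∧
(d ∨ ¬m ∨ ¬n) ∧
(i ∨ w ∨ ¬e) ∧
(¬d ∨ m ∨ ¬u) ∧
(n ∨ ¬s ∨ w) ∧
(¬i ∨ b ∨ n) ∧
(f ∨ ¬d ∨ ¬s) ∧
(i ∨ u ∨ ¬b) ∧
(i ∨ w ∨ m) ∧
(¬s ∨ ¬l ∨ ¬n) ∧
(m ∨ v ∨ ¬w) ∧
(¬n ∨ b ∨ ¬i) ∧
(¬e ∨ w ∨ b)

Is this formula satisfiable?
Yes

Yes, the formula is satisfiable.

One satisfying assignment is: e=True, i=False, n=True, v=False, s=False, l=True, u=True, d=True, f=False, w=True, m=True, b=False

Verification: With this assignment, all 60 clauses evaluate to true.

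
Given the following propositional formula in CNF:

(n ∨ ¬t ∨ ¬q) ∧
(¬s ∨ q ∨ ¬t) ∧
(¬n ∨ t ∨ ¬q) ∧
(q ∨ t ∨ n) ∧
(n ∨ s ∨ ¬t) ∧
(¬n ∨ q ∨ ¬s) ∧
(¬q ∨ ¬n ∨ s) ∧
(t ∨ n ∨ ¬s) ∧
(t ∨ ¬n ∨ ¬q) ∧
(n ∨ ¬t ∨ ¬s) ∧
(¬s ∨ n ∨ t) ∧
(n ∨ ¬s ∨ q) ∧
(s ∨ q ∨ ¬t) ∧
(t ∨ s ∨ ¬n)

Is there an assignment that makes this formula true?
Yes

Yes, the formula is satisfiable.

One satisfying assignment is: s=False, t=False, q=True, n=False

Verification: With this assignment, all 14 clauses evaluate to true.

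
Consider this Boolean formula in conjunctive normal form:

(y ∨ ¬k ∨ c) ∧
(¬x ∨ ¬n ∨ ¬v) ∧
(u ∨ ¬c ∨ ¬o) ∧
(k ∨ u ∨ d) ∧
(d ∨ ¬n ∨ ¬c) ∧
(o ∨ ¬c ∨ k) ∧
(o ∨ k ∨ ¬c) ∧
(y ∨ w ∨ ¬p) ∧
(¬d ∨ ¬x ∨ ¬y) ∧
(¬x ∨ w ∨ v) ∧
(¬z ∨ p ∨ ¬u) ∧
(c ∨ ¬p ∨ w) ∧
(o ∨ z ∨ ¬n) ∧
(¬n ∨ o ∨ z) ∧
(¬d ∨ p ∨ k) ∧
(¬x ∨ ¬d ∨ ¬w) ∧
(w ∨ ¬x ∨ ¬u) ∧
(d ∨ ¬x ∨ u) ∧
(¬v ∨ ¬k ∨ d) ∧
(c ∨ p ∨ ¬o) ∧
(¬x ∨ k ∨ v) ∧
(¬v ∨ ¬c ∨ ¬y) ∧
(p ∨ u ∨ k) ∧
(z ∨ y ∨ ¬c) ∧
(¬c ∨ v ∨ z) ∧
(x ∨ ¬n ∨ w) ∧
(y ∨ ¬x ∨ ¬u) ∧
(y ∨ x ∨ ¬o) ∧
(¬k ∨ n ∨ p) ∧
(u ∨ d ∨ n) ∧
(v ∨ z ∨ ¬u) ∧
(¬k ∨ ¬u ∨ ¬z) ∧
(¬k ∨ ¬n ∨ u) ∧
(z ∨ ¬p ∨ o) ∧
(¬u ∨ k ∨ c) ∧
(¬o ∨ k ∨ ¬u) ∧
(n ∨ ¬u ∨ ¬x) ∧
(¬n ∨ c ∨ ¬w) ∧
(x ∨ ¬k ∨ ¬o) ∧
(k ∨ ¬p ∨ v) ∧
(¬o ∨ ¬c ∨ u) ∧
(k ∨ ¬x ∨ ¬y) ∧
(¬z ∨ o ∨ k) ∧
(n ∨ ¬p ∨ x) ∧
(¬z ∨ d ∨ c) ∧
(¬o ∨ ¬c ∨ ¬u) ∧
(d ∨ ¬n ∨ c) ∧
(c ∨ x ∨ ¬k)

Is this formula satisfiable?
No

No, the formula is not satisfiable.

No assignment of truth values to the variables can make all 48 clauses true simultaneously.

The formula is UNSAT (unsatisfiable).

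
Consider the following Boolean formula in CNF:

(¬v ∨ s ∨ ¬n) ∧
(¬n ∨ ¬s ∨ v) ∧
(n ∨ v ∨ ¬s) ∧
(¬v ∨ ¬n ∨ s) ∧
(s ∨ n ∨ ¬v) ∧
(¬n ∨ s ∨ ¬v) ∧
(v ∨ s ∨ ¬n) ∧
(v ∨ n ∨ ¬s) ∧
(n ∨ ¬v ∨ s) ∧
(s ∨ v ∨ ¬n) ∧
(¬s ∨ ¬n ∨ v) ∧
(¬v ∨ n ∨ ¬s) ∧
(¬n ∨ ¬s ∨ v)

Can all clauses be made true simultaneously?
Yes

Yes, the formula is satisfiable.

One satisfying assignment is: v=False, n=False, s=False

Verification: With this assignment, all 13 clauses evaluate to true.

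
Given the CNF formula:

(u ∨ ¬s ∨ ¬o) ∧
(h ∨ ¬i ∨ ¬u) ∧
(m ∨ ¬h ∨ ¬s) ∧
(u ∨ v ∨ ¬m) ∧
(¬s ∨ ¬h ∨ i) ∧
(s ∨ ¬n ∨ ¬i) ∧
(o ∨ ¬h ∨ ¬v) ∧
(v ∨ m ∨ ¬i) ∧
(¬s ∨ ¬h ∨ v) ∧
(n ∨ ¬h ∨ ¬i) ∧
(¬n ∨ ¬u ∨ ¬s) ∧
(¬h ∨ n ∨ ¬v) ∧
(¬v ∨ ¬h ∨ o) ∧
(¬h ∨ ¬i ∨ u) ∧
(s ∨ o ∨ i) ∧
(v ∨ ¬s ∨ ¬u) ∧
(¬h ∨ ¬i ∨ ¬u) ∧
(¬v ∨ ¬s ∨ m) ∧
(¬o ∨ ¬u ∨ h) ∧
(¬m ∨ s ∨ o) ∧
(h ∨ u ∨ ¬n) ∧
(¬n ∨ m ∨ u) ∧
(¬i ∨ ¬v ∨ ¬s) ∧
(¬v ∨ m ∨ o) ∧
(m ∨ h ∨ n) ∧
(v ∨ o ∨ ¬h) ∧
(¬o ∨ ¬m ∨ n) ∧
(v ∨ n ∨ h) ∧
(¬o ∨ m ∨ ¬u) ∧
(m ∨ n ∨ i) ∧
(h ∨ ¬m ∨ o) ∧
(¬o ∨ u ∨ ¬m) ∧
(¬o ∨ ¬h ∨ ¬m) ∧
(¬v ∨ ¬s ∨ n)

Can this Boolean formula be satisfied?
No

No, the formula is not satisfiable.

No assignment of truth values to the variables can make all 34 clauses true simultaneously.

The formula is UNSAT (unsatisfiable).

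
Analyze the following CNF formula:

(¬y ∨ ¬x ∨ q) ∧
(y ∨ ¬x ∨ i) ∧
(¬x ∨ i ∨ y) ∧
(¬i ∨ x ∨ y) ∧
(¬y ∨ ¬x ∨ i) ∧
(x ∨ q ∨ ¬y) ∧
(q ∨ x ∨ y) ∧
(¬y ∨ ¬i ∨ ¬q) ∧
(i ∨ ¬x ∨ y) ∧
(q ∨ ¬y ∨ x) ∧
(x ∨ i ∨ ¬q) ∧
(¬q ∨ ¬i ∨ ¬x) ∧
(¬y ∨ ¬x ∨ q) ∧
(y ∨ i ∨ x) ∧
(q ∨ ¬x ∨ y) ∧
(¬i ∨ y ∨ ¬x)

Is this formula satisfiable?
No

No, the formula is not satisfiable.

No assignment of truth values to the variables can make all 16 clauses true simultaneously.

The formula is UNSAT (unsatisfiable).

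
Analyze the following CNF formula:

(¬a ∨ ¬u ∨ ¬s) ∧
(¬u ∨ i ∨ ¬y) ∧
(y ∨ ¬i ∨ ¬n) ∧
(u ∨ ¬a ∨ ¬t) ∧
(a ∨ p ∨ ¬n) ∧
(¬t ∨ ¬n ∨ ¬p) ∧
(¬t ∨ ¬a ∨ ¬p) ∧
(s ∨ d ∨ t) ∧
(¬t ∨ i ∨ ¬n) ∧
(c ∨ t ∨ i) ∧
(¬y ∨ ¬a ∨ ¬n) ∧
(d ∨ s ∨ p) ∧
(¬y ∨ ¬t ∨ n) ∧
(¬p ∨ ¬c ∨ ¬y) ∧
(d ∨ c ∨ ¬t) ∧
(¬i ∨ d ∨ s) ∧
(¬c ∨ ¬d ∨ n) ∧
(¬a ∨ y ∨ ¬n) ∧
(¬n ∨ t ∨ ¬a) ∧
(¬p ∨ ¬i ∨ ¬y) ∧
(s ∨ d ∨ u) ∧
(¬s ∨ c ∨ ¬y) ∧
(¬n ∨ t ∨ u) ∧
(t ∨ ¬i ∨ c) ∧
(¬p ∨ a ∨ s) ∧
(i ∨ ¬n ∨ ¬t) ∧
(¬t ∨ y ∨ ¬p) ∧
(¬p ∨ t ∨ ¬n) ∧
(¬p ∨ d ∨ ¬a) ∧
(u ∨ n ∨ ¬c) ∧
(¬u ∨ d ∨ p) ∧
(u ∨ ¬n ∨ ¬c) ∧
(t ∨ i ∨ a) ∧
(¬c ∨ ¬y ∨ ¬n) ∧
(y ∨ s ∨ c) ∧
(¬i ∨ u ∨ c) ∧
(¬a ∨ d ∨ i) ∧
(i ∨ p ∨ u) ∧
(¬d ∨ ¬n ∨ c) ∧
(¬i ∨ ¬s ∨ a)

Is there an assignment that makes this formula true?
Yes

Yes, the formula is satisfiable.

One satisfying assignment is: d=True, a=False, c=False, u=True, i=False, t=True, n=False, s=True, p=False, y=False

Verification: With this assignment, all 40 clauses evaluate to true.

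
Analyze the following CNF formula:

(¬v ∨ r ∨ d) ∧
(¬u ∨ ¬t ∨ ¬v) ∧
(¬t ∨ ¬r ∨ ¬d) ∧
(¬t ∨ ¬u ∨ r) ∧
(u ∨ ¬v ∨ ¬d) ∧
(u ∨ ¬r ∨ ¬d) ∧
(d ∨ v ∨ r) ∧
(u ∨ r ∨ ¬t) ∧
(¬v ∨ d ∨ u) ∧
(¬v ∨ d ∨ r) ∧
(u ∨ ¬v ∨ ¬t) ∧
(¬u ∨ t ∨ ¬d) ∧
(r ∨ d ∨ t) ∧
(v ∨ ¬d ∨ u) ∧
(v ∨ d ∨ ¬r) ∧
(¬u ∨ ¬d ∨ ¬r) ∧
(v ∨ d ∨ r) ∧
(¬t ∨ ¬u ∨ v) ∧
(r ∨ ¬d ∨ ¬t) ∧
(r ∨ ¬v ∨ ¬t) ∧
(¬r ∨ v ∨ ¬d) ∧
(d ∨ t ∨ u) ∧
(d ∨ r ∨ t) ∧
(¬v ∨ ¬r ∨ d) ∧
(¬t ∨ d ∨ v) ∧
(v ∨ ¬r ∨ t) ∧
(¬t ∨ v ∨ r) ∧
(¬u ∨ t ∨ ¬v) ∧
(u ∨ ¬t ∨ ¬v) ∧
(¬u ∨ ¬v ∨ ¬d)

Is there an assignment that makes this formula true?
No

No, the formula is not satisfiable.

No assignment of truth values to the variables can make all 30 clauses true simultaneously.

The formula is UNSAT (unsatisfiable).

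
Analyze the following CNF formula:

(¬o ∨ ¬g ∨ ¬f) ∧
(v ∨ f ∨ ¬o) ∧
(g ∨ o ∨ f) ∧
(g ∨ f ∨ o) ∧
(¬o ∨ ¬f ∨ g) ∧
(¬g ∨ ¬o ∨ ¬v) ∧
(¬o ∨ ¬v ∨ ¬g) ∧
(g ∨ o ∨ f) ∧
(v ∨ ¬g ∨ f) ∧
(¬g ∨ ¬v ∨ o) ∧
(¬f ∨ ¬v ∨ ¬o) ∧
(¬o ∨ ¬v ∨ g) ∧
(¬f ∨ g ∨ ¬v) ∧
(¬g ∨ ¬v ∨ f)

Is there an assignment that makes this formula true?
Yes

Yes, the formula is satisfiable.

One satisfying assignment is: f=True, g=False, v=False, o=False

Verification: With this assignment, all 14 clauses evaluate to true.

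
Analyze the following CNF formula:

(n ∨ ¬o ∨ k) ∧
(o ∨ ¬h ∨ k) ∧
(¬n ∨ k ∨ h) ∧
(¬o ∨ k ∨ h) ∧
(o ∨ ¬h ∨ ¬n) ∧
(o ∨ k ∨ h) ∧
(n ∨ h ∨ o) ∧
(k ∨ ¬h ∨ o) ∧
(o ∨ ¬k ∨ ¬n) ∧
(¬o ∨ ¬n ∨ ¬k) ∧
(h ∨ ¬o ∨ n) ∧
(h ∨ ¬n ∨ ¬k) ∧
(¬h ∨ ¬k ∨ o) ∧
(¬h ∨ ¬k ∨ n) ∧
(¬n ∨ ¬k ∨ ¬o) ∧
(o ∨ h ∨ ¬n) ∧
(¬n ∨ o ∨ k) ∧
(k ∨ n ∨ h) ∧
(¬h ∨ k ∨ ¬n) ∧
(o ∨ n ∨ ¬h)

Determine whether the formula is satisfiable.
No

No, the formula is not satisfiable.

No assignment of truth values to the variables can make all 20 clauses true simultaneously.

The formula is UNSAT (unsatisfiable).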